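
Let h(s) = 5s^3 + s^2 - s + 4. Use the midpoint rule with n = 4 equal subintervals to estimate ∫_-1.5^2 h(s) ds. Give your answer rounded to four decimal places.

29.5278

Δs = (2 − (-1.5))/4 = 0.875.
Midpoints: -1.0625, -0.1875, 0.6875, 1.5625.
h(-1.0625) = 795/4096, h(-0.1875) = 17161/4096, h(0.6875) = 22159/4096, h(1.5625) = 98109/4096.
Sum = Δs · [h(-1.0625) + h(-0.1875) + h(0.6875) + h(1.5625)].
Sum ≈ 29.5278.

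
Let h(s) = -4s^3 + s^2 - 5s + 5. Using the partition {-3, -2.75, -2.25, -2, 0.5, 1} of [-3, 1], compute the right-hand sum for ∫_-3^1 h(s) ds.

77.6875

Subinterval widths: 0.25, 0.5, 0.25, 2.5, 0.5.
Right endpoints: -2.75, -2.25, -2, 0.5, 1.
h(-2.75) = 109.5, h(-2.25) = 66.875, h(-2) = 51, h(0.5) = 2.25, h(1) = -3.
Sum = Σ Δs_i · h(s_i).
Sum = 77.6875.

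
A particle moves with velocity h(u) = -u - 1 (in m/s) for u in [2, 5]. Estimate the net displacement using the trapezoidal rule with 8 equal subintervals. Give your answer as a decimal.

Δu = (5 − 2)/8 = 0.375.
h(2) = -3, h(2.375) = -3.375, h(2.75) = -3.75, h(3.125) = -4.125, h(3.5) = -4.5, h(3.875) = -4.875, h(4.25) = -5.25, h(4.625) = -5.625, h(5) = -6.
T_8 = (Δu/2)·[h(u_0) + 2h(u_1) + ... + 2h(u_{7}) + h(u_8)].
Sum = -13.5.

-13.5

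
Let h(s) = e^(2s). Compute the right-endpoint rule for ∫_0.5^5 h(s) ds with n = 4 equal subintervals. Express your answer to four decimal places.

27695.8355

Δs = (5 − 0.5)/4 = 1.125.
Right endpoints: 1.625, 2.75, 3.875, 5.
h(1.625) ≈ 25.7903, h(2.75) ≈ 244.6919, h(3.875) ≈ 2321.5724, h(5) ≈ 22026.4658.
Sum = Δs · [h(1.625) + h(2.75) + h(3.875) + h(5)].
Sum ≈ 27695.8355.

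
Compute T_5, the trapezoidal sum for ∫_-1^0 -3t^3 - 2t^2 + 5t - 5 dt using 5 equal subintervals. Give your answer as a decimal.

-7.4

Δt = (0 − (-1))/5 = 0.2.
f(-1) = -9, f(-0.8) = -8.744, f(-0.6) = -8.072, f(-0.4) = -7.128, f(-0.2) = -6.056, f(0) = -5.
T_5 = (Δt/2)·[f(t_0) + 2f(t_1) + ... + 2f(t_{4}) + f(t_5)].
Sum = -7.4.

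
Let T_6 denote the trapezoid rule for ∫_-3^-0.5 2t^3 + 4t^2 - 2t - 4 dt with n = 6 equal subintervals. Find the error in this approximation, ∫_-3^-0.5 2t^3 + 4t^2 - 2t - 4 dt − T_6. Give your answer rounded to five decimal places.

Exact integral: ∫_-3^-0.5 f(t) dt ≈ -5.8854167.
T_6 ≈ -6.3556134.
Error ≈ -5.8854167 − (-6.3556134) ≈ 0.47020.

0.47020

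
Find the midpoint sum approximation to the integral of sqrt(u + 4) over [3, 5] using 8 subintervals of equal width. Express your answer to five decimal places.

Δu = (5 − 3)/8 = 0.25.
Midpoints: 3.125, 3.375, 3.625, 3.875, 4.125, 4.375, 4.625, 4.875.
f(3.125) ≈ 2.66927, f(3.375) ≈ 2.71570, f(3.625) ≈ 2.76134, f(3.875) ≈ 2.80624, f(4.125) ≈ 2.85044, f(4.375) ≈ 2.89396, f(4.625) ≈ 2.93684, f(4.875) ≈ 2.97909.
Sum = Δu · [f(3.125) + f(3.375) + f(3.625) + ...].
Sum ≈ 5.65322.

5.65322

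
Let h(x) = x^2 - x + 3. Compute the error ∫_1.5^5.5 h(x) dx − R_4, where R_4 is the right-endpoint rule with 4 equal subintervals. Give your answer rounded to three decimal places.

-12.667

Exact integral: ∫_1.5^5.5 h(x) dx ≈ 52.33333.
R_4 = 65.
Error ≈ 52.33333 − 65 ≈ -12.667.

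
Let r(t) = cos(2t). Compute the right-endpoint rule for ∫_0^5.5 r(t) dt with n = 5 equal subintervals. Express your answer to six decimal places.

-0.827496

Δt = (5.5 − 0)/5 = 1.1.
Right endpoints: 1.1, 2.2, 3.3, 4.4, 5.5.
r(1.1) ≈ -0.588501, r(2.2) ≈ -0.307333, r(3.3) ≈ 0.950233, r(4.4) ≈ -0.811093, r(5.5) ≈ 0.004426.
Sum = Δt · [r(1.1) + r(2.2) + r(3.3) + r(4.4) + r(5.5)].
Sum ≈ -0.827496.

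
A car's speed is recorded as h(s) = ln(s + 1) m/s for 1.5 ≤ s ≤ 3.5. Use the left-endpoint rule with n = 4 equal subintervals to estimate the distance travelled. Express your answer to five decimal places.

Δs = (3.5 − 1.5)/4 = 0.5.
Left endpoints: 1.5, 2, 2.5, 3.
h(1.5) ≈ 0.91629, h(2) ≈ 1.09861, h(2.5) ≈ 1.25276, h(3) ≈ 1.38629.
Sum = Δs · [h(1.5) + h(2) + h(2.5) + h(3)].
Sum ≈ 2.32698.

2.32698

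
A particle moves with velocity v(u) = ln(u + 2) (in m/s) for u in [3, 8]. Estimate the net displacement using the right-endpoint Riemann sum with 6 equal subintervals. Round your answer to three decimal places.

10.262

Δu = (8 − 3)/6 = 5/6.
Right endpoints: 23/6, 14/3, 5.5, 19/3, 43/6, 8.
v(23/6) ≈ 1.764, v(14/3) ≈ 1.897, v(5.5) ≈ 2.015, v(19/3) ≈ 2.120, v(43/6) ≈ 2.216, v(8) ≈ 2.303.
Sum = Δu · [v(23/6) + v(14/3) + v(5.5) + ...].
Sum ≈ 10.262.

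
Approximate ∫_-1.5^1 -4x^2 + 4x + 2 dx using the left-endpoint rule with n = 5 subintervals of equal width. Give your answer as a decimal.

-7.5

Δx = (1 − (-1.5))/5 = 0.5.
Left endpoints: -1.5, -1, -0.5, 0, 0.5.
f(-1.5) = -13, f(-1) = -6, f(-0.5) = -1, f(0) = 2, f(0.5) = 3.
Sum = Δx · [f(-1.5) + f(-1) + f(-0.5) + f(0) + f(0.5)].
Sum = -7.5.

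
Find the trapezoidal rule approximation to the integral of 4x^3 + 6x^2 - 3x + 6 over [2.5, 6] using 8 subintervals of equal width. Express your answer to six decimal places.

Δx = (6 − 2.5)/8 = 0.4375.
f(2.5) = 98.5, f(2.9375) = 153959/1024, f(3.375) = 217.9921875, f(3.8125) = 310717/1024, f(4.25) = 408.6875, f(4.6875) = 548619/1024, f(5.125) = 686.6640625, f(5.5625) = 884129/1024, f(6) = 1068.
T_8 = (Δx/2)·[f(x_0) + 2f(x_1) + ... + 2f(x_{7}) + f(x_8)].
Sum ≈ 1640.426758.

1640.426758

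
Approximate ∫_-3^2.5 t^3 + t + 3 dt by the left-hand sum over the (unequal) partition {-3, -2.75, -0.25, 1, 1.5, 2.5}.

Subinterval widths: 0.25, 2.5, 1.25, 0.5, 1.
Left endpoints: -3, -2.75, -0.25, 1, 1.5.
f(-3) = -27, f(-2.75) = -20.546875, f(-0.25) = 2.734375, f(1) = 5, f(1.5) = 7.875.
Sum = Σ Δt_i · f(t_i).
Sum = -44.32421875.

-44.32421875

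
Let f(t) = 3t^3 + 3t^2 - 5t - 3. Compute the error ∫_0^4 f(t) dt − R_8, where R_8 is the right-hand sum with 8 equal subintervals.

Exact integral: ∫_0^4 f(t) dt = 204.
R_8 = 262.5.
Error = 204 − 262.5 = -58.5.

-58.5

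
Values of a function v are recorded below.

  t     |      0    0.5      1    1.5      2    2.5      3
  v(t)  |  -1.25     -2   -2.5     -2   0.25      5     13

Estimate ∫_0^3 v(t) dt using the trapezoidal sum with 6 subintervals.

2.3125

Δt = 0.5.
T_6 = (0.5/2)·[(-1.25) + 2·(-2) + 2·(-2.5) + 2·(-2) + 2·0.25 + 2·5 + 13] = 2.3125.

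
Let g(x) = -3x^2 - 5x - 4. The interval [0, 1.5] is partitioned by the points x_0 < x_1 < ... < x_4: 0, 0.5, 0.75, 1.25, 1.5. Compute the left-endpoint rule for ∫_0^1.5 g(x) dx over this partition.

Subinterval widths: 0.5, 0.25, 0.5, 0.25.
Left endpoints: 0, 0.5, 0.75, 1.25.
g(0) = -4, g(0.5) = -7.25, g(0.75) = -9.4375, g(1.25) = -14.9375.
Sum = Σ Δx_i · g(x_i).
Sum = -12.265625.

-12.265625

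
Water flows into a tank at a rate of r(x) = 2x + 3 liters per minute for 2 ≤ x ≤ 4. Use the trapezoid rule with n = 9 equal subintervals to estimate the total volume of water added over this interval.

18

Δx = (4 − 2)/9 = 2/9.
r(2) = 7, r(20/9) = 67/9, r(22/9) = 71/9, r(8/3) = 25/3, r(26/9) = 79/9, r(28/9) = 83/9, r(10/3) = 29/3, r(32/9) = 91/9, r(34/9) = 95/9, r(4) = 11.
T_9 = (Δx/2)·[r(x_0) + 2r(x_1) + ... + 2r(x_{8}) + r(x_9)].
Sum = 18.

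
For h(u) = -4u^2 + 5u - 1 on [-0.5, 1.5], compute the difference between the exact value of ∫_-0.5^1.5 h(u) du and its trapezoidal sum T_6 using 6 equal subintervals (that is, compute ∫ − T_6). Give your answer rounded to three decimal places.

Exact integral: ∫_-0.5^1.5 h(u) du ≈ -1.66667.
T_6 ≈ -1.81481.
Error ≈ -1.66667 − (-1.81481) ≈ 0.148.

0.148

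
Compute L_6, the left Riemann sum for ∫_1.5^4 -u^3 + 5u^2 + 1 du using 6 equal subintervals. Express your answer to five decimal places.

38.87948

Δu = (4 − 1.5)/6 = 5/12.
Left endpoints: 1.5, 23/12, 7/3, 2.75, 19/6, 43/12.
f(1.5) = 8.875, f(23/12) = 21301/1728, f(7/3) = 419/27, f(2.75) = 18.015625, f(19/6) = 4187/216, f(43/12) = 33161/1728.
Sum = Δu · [f(1.5) + f(23/12) + f(7/3) + ...].
Sum ≈ 38.87948.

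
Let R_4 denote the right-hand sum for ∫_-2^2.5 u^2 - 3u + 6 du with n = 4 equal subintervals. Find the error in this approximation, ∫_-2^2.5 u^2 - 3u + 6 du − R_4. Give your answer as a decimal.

Exact integral: ∫_-2^2.5 f(u) du = 31.5.
R_4 = 26.12109375.
Error = 31.5 − 26.12109375 = 5.37890625.

5.37890625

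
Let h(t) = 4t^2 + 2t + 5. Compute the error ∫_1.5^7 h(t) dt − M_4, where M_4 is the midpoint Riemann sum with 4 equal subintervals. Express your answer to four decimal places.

3.4661

Exact integral: ∫_1.5^7 h(t) dt ≈ 527.083333.
M_4 = 523.6171875.
Error ≈ 527.083333 − 523.6171875 ≈ 3.4661.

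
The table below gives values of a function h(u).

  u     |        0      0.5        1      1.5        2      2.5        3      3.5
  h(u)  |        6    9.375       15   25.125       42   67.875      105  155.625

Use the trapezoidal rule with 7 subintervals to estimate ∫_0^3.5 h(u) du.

172.59375

Δu = 0.5.
T_7 = (0.5/2)·[6 + 2·9.375 + 2·15 + 2·25.125 + 2·42 + 2·67.875 + 2·105 + 155.625] = 172.59375.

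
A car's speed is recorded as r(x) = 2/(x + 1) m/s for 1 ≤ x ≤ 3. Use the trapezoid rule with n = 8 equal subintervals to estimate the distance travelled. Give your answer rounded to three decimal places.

1.388

Δx = (3 − 1)/8 = 0.25.
r(1) = 1, r(1.25) = 8/9, r(1.5) = 0.8, r(1.75) = 8/11, r(2) = 2/3, r(2.25) = 8/13, r(2.5) = 4/7, r(2.75) = 8/15, r(3) = 0.5.
T_8 = (Δx/2)·[r(x_0) + 2r(x_1) + ... + 2r(x_{7}) + r(x_8)].
Sum ≈ 1.388.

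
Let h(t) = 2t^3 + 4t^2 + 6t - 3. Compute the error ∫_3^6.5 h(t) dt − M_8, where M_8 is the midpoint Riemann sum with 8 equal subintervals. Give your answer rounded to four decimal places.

1.8144

Exact integral: ∫_3^6.5 h(t) dt ≈ 1271.447917.
M_8 ≈ 1269.633545.
Error ≈ 1271.447917 − 1269.633545 ≈ 1.8144.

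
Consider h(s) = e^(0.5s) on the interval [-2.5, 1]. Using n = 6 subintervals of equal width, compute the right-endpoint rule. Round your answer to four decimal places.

3.1410

Δs = (1 − (-2.5))/6 = 7/12.
Right endpoints: -23/12, -4/3, -0.75, -1/6, 5/12, 1.
h(-23/12) ≈ 0.3835, h(-4/3) ≈ 0.5134, h(-0.75) ≈ 0.6873, h(-1/6) ≈ 0.9200, h(5/12) ≈ 1.2316, h(1) ≈ 1.6487.
Sum = Δs · [h(-23/12) + h(-4/3) + h(-0.75) + ...].
Sum ≈ 3.1410.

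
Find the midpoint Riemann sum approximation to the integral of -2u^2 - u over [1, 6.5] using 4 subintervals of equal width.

-201.30859375

Δu = (6.5 − 1)/4 = 1.375.
Midpoints: 1.6875, 3.0625, 4.4375, 5.8125.
f(1.6875) = -7.3828125, f(3.0625) = -21.8203125, f(4.4375) = -43.8203125, f(5.8125) = -73.3828125.
Sum = Δu · [f(1.6875) + f(3.0625) + f(4.4375) + f(5.8125)].
Sum = -201.30859375.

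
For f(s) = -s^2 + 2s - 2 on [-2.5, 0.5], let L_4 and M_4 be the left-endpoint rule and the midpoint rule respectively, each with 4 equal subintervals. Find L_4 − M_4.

-4.921875

L_4 = -22.03125.
M_4 = -17.109375.
L_4 − M_4 = -4.921875.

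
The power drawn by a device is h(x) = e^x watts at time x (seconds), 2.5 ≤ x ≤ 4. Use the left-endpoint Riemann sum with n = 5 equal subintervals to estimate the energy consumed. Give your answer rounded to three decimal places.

36.371

Δx = (4 − 2.5)/5 = 0.3.
Left endpoints: 2.5, 2.8, 3.1, 3.4, 3.7.
h(2.5) ≈ 12.182, h(2.8) ≈ 16.445, h(3.1) ≈ 22.198, h(3.4) ≈ 29.964, h(3.7) ≈ 40.447.
Sum = Δx · [h(2.5) + h(2.8) + h(3.1) + h(3.4) + h(3.7)].
Sum ≈ 36.371.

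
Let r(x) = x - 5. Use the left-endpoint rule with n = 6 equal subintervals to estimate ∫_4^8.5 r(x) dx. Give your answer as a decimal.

3.9375

Δx = (8.5 − 4)/6 = 0.75.
Left endpoints: 4, 4.75, 5.5, 6.25, 7, 7.75.
r(4) = -1, r(4.75) = -0.25, r(5.5) = 0.5, r(6.25) = 1.25, r(7) = 2, r(7.75) = 2.75.
Sum = Δx · [r(4) + r(4.75) + r(5.5) + ...].
Sum = 3.9375.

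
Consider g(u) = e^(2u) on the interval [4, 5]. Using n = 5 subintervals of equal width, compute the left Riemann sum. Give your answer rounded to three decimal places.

Δu = (5 − 4)/5 = 0.2.
Left endpoints: 4, 4.2, 4.4, 4.6, 4.8.
g(4) ≈ 2980.958, g(4.2) ≈ 4447.067, g(4.4) ≈ 6634.244, g(4.6) ≈ 9897.129, g(4.8) ≈ 14764.782.
Sum = Δu · [g(4) + g(4.2) + g(4.4) + g(4.6) + g(4.8)].
Sum ≈ 7744.836.

7744.836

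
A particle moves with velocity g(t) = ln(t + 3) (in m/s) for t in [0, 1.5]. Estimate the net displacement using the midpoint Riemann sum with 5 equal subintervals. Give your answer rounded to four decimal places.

1.9729

Δt = (1.5 − 0)/5 = 0.3.
Midpoints: 0.15, 0.45, 0.75, 1.05, 1.35.
g(0.15) ≈ 1.1474, g(0.45) ≈ 1.2384, g(0.75) ≈ 1.3218, g(1.05) ≈ 1.3987, g(1.35) ≈ 1.4702.
Sum = Δt · [g(0.15) + g(0.45) + g(0.75) + g(1.05) + g(1.35)].
Sum ≈ 1.9729.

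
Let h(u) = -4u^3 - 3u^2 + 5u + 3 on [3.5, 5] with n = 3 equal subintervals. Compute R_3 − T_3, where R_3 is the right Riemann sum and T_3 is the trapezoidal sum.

-89.8125

R_3 = -613.875.
T_3 = -524.0625.
R_3 − T_3 = -89.8125.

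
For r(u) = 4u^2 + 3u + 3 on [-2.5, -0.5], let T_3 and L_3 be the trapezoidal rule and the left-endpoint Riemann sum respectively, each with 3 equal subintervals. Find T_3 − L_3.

T_3 ≈ 18.259259.
L_3 ≈ 24.259259.
T_3 − L_3 = -6.

-6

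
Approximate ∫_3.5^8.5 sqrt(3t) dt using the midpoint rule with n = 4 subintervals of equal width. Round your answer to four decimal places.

21.0651

Δt = (8.5 − 3.5)/4 = 1.25.
Midpoints: 4.125, 5.375, 6.625, 7.875.
f(4.125) ≈ 3.5178, f(5.375) ≈ 4.0156, f(6.625) ≈ 4.4581, f(7.875) ≈ 4.8606.
Sum = Δt · [f(4.125) + f(5.375) + f(6.625) + f(7.875)].
Sum ≈ 21.0651.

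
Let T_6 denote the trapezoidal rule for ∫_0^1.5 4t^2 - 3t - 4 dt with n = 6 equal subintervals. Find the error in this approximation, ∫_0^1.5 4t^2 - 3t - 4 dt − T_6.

-0.0625

Exact integral: ∫_0^1.5 f(t) dt = -4.875.
T_6 = -4.8125.
Error = -4.875 − (-4.8125) = -0.0625.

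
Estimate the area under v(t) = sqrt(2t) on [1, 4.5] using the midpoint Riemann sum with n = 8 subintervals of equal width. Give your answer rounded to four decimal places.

Δt = (4.5 − 1)/8 = 0.4375.
Midpoints: 1.21875, 1.65625, 2.09375, 2.53125, 2.96875, 3.40625, 3.84375, 4.28125.
v(1.21875) ≈ 1.5612, v(1.65625) ≈ 1.8200, v(2.09375) ≈ 2.0463, v(2.53125) ≈ 2.2500, v(2.96875) ≈ 2.4367, v(3.40625) ≈ 2.6101, v(3.84375) ≈ 2.7726, v(4.28125) ≈ 2.9262.
Sum = Δt · [v(1.21875) + v(1.65625) + v(2.09375) + ...].
Sum ≈ 8.0601.

8.0601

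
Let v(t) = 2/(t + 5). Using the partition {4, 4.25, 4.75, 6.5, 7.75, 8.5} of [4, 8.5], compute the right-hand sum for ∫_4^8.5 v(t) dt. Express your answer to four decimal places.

0.7682

Subinterval widths: 0.25, 0.5, 1.75, 1.25, 0.75.
Right endpoints: 4.25, 4.75, 6.5, 7.75, 8.5.
v(4.25) = 8/37, v(4.75) = 8/39, v(6.5) = 4/23, v(7.75) = 8/51, v(8.5) = 4/27.
Sum = Σ Δt_i · v(t_i).
Sum ≈ 0.7682.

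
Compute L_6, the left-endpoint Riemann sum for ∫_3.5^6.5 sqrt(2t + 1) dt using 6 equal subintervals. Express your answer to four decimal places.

Δt = (6.5 − 3.5)/6 = 0.5.
Left endpoints: 3.5, 4, 4.5, 5, 5.5, 6.
f(3.5) ≈ 2.8284, f(4) ≈ 3.0000, f(4.5) ≈ 3.1623, f(5) ≈ 3.3166, f(5.5) ≈ 3.4641, f(6) ≈ 3.6056.
Sum = Δt · [f(3.5) + f(4) + f(4.5) + ...].
Sum ≈ 9.6885.

9.6885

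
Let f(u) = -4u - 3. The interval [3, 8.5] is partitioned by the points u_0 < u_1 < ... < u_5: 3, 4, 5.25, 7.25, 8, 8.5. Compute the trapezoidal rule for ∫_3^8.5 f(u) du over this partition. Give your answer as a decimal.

-143

Subinterval widths: 1, 1.25, 2, 0.75, 0.5.
f(3) = -15, f(4) = -19, f(5.25) = -24, f(7.25) = -32, f(8) = -35, f(8.5) = -37.
On each subinterval the trapezoid contributes (Δu_i/2)·[f(u_{i-1}) + f(u_i)].
Sum = -143.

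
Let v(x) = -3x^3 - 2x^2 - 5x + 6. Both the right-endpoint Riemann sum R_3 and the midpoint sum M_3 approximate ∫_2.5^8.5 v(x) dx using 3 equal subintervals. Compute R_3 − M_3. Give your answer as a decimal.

-2266.5

R_3 = -6577.25.
M_3 = -4310.75.
R_3 − M_3 = -2266.5.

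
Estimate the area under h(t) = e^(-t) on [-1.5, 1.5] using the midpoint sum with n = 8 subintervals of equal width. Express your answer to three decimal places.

4.234

Δt = (1.5 − (-1.5))/8 = 0.375.
Midpoints: -1.3125, -0.9375, -0.5625, -0.1875, 0.1875, 0.5625, 0.9375, 1.3125.
h(-1.3125) ≈ 3.715, h(-0.9375) ≈ 2.554, h(-0.5625) ≈ 1.755, h(-0.1875) ≈ 1.206, h(0.1875) ≈ 0.829, h(0.5625) ≈ 0.570, h(0.9375) ≈ 0.392, h(1.3125) ≈ 0.269.
Sum = Δt · [h(-1.3125) + h(-0.9375) + h(-0.5625) + ...].
Sum ≈ 4.234.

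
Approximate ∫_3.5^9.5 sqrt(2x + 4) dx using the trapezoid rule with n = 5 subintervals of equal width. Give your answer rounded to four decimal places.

Δx = (9.5 − 3.5)/5 = 1.2.
f(3.5) ≈ 3.3166, f(4.7) ≈ 3.6606, f(5.9) ≈ 3.9749, f(7.1) ≈ 4.2661, f(8.3) ≈ 4.5387, f(9.5) ≈ 4.7958.
T_5 = (Δx/2)·[f(x_0) + 2f(x_1) + ... + 2f(x_{4}) + f(x_5)].
Sum ≈ 24.5959.

24.5959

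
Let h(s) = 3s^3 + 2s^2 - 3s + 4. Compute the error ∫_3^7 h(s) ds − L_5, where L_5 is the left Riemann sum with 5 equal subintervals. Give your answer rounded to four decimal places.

386.3467

Exact integral: ∫_3^7 h(s) ds ≈ 1906.666667.
L_5 = 1520.32.
Error ≈ 1906.666667 − 1520.32 ≈ 386.3467.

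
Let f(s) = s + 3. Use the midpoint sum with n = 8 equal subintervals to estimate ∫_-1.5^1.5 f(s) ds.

9

Δs = (1.5 − (-1.5))/8 = 0.375.
Midpoints: -1.3125, -0.9375, -0.5625, -0.1875, 0.1875, 0.5625, 0.9375, 1.3125.
f(-1.3125) = 1.6875, f(-0.9375) = 2.0625, f(-0.5625) = 2.4375, f(-0.1875) = 2.8125, f(0.1875) = 3.1875, f(0.5625) = 3.5625, f(0.9375) = 3.9375, f(1.3125) = 4.3125.
Sum = Δs · [f(-1.3125) + f(-0.9375) + f(-0.5625) + ...].
Sum = 9.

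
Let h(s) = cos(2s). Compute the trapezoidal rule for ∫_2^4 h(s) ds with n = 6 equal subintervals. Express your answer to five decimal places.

Δs = (4 − 2)/6 = 1/3.
h(2) ≈ -0.65364, h(7/3) ≈ -0.04571, h(8/3) ≈ 0.58180, h(3) ≈ 0.96017, h(10/3) ≈ 0.92737, h(11/3) ≈ 0.49744, h(4) ≈ -0.14550.
T_6 = (Δs/2)·[h(s_0) + 2h(s_1) + ... + 2h(s_{5}) + h(s_6)].
Sum ≈ 0.84050.

0.84050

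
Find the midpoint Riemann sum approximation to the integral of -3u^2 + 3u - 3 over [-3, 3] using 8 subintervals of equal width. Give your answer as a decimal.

Δu = (3 − (-3))/8 = 0.75.
Midpoints: -2.625, -1.875, -1.125, -0.375, 0.375, 1.125, 1.875, 2.625.
f(-2.625) = -31.546875, f(-1.875) = -19.171875, f(-1.125) = -10.171875, f(-0.375) = -4.546875, f(0.375) = -2.296875, f(1.125) = -3.421875, f(1.875) = -7.921875, f(2.625) = -15.796875.
Sum = Δu · [f(-2.625) + f(-1.875) + f(-1.125) + ...].
Sum = -71.15625.

-71.15625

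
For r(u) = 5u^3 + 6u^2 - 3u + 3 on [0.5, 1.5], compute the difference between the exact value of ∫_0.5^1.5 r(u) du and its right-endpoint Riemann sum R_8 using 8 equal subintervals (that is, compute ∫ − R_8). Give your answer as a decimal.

Exact integral: ∫_0.5^1.5 r(u) du = 12.75.
R_8 = 14.3828125.
Error = 12.75 − 14.3828125 = -1.6328125.

-1.6328125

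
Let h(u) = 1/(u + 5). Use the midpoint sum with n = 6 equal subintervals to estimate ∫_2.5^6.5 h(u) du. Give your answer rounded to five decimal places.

Δu = (6.5 − 2.5)/6 = 2/3.
Midpoints: 17/6, 3.5, 25/6, 29/6, 5.5, 37/6.
h(17/6) = 6/47, h(3.5) = 2/17, h(25/6) = 6/55, h(29/6) = 6/59, h(5.5) = 2/21, h(37/6) = 6/67.
Sum = Δu · [h(17/6) + h(3.5) + h(25/6) + ...].
Sum ≈ 0.42726.

0.42726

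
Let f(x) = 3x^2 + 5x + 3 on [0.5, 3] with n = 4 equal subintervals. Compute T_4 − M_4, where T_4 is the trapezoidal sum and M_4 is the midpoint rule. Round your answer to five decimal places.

0.73242

T_4 = 56.73828125.
M_4 ≈ 56.0058594.
T_4 − M_4 ≈ 0.73242.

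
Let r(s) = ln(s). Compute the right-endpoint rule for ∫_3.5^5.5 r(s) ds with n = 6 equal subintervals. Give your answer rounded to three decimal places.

3.066

Δs = (5.5 − 3.5)/6 = 1/3.
Right endpoints: 23/6, 25/6, 4.5, 29/6, 31/6, 5.5.
r(23/6) ≈ 1.344, r(25/6) ≈ 1.427, r(4.5) ≈ 1.504, r(29/6) ≈ 1.576, r(31/6) ≈ 1.642, r(5.5) ≈ 1.705.
Sum = Δs · [r(23/6) + r(25/6) + r(4.5) + ...].
Sum ≈ 3.066.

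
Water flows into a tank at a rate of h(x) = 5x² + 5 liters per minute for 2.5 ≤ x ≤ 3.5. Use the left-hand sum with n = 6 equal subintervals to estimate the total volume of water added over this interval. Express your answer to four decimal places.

47.9398

Δx = (3.5 − 2.5)/6 = 1/6.
Left endpoints: 2.5, 8/3, 17/6, 3, 19/6, 10/3.
h(2.5) = 36.25, h(8/3) = 365/9, h(17/6) = 1625/36, h(3) = 50, h(19/6) = 1985/36, h(10/3) = 545/9.
Sum = Δx · [h(2.5) + h(8/3) + h(17/6) + ...].
Sum ≈ 47.9398.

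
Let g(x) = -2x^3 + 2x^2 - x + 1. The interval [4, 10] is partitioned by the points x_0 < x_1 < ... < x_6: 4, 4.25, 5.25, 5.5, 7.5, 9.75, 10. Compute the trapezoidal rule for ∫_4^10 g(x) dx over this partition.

-4432.484375

Subinterval widths: 0.25, 1, 0.25, 2, 2.25, 0.25.
g(4) = -99, g(4.25) = -120.65625, g(5.25) = -238.53125, g(5.5) = -276.75, g(7.5) = -737.75, g(9.75) = -1672.34375, g(10) = -1809.
On each subinterval the trapezoid contributes (Δx_i/2)·[g(x_{i-1}) + g(x_i)].
Sum = -4432.484375.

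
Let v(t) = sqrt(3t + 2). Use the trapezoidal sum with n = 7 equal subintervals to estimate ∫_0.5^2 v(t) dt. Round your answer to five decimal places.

Δt = (2 − 0.5)/7 = 3/14.
v(0.5) ≈ 1.87083, v(5/7) ≈ 2.03540, v(13/14) ≈ 2.18763, v(8/7) ≈ 2.32993, v(19/14) ≈ 2.46403, v(11/7) ≈ 2.59119, v(25/14) ≈ 2.71241, v(2) ≈ 2.82843.
T_7 = (Δt/2)·[v(t_0) + 2v(t_1) + ... + 2v(t_{6}) + v(t_7)].
Sum ≈ 3.57219.

3.57219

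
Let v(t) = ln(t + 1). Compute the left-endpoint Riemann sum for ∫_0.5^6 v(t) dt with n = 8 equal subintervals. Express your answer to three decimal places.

Δt = (6 − 0.5)/8 = 0.6875.
Left endpoints: 0.5, 1.1875, 1.875, 2.5625, 3.25, 3.9375, 4.625, 5.3125.
v(0.5) ≈ 0.405, v(1.1875) ≈ 0.783, v(1.875) ≈ 1.056, v(2.5625) ≈ 1.270, v(3.25) ≈ 1.447, v(3.9375) ≈ 1.597, v(4.625) ≈ 1.727, v(5.3125) ≈ 1.843.
Sum = Δt · [v(0.5) + v(1.1875) + v(1.875) + ...].
Sum ≈ 6.963.

6.963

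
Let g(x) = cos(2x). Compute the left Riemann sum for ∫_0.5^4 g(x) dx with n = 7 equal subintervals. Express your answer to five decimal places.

Δx = (4 − 0.5)/7 = 0.5.
Left endpoints: 0.5, 1, 1.5, 2, 2.5, 3, 3.5.
g(0.5) ≈ 0.54030, g(1) ≈ -0.41615, g(1.5) ≈ -0.98999, g(2) ≈ -0.65364, g(2.5) ≈ 0.28366, g(3) ≈ 0.96017, g(3.5) ≈ 0.75390.
Sum = Δx · [g(0.5) + g(1) + g(1.5) + ...].
Sum ≈ 0.23913.

0.23913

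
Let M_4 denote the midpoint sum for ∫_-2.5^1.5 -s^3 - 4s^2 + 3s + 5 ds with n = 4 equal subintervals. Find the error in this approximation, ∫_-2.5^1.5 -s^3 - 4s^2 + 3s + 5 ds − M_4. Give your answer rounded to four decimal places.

Exact integral: ∫_-2.5^1.5 f(s) ds ≈ -2.833333.
M_4 = -2.
Error ≈ -2.833333 − (-2) ≈ -0.8333.

-0.8333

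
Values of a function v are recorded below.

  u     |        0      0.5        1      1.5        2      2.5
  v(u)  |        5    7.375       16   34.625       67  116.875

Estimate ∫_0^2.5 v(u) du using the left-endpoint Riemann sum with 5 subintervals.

Δu = 0.5.
Sum = 0.5·[5 + 7.375 + 16 + 34.625 + 67] = 65.

65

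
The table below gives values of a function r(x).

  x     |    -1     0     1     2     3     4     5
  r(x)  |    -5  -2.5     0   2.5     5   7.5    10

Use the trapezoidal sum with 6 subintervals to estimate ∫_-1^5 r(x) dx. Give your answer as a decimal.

Δx = 1.
T_6 = (1/2)·[(-5) + 2·(-2.5) + 2·0 + 2·2.5 + 2·5 + 2·7.5 + 10] = 15.

15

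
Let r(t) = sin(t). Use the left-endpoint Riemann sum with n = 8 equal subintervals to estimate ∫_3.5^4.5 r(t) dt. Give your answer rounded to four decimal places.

-0.6855

Δt = (4.5 − 3.5)/8 = 0.125.
Left endpoints: 3.5, 3.625, 3.75, 3.875, 4, 4.125, 4.25, 4.375.
r(3.5) ≈ -0.3508, r(3.625) ≈ -0.4648, r(3.75) ≈ -0.5716, r(3.875) ≈ -0.6694, r(4) ≈ -0.7568, r(4.125) ≈ -0.8324, r(4.25) ≈ -0.8950, r(4.375) ≈ -0.9436.
Sum = Δt · [r(3.5) + r(3.625) + r(3.75) + ...].
Sum ≈ -0.6855.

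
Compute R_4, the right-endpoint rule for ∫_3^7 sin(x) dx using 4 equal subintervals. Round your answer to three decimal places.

-1.338

Δx = (7 − 3)/4 = 1.
Right endpoints: 4, 5, 6, 7.
f(4) ≈ -0.757, f(5) ≈ -0.959, f(6) ≈ -0.279, f(7) ≈ 0.657.
Sum = Δx · [f(4) + f(5) + f(6) + f(7)].
Sum ≈ -1.338.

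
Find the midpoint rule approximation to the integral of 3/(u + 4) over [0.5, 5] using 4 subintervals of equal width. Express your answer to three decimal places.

Δu = (5 − 0.5)/4 = 1.125.
Midpoints: 1.0625, 2.1875, 3.3125, 4.4375.
f(1.0625) = 16/27, f(2.1875) = 16/33, f(3.3125) = 16/39, f(4.4375) = 16/45.
Sum = Δu · [f(1.0625) + f(2.1875) + f(3.3125) + f(4.4375)].
Sum ≈ 2.074.

2.074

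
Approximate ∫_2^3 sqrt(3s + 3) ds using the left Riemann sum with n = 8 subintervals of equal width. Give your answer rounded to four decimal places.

Δs = (3 − 2)/8 = 0.125.
Left endpoints: 2, 2.125, 2.25, 2.375, 2.5, 2.625, 2.75, 2.875.
f(2) ≈ 3.0000, f(2.125) ≈ 3.0619, f(2.25) ≈ 3.1225, f(2.375) ≈ 3.1820, f(2.5) ≈ 3.2404, f(2.625) ≈ 3.2977, f(2.75) ≈ 3.3541, f(2.875) ≈ 3.4095.
Sum = Δs · [f(2) + f(2.125) + f(2.25) + ...].
Sum ≈ 3.2085.

3.2085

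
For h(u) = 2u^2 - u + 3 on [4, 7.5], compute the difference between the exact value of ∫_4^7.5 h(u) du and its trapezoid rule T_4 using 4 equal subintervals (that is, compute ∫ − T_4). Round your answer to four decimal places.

Exact integral: ∫_4^7.5 h(u) du ≈ 228.958333.
T_4 = 229.8515625.
Error ≈ 228.958333 − 229.8515625 ≈ -0.8932.

-0.8932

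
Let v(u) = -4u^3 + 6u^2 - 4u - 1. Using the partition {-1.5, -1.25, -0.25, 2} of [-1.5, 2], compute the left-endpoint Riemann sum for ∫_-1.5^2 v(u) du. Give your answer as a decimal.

Subinterval widths: 0.25, 1, 2.25.
Left endpoints: -1.5, -1.25, -0.25.
v(-1.5) = 32, v(-1.25) = 21.1875, v(-0.25) = 0.4375.
Sum = Σ Δu_i · v(u_i).
Sum = 30.171875.

30.171875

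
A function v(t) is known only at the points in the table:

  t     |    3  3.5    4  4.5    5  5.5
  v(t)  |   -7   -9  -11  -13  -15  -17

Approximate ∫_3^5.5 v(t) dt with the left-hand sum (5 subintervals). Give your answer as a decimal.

Δt = 0.5.
Sum = 0.5·[(-7) + (-9) + (-11) + (-13) + (-15)] = -27.5.

-27.5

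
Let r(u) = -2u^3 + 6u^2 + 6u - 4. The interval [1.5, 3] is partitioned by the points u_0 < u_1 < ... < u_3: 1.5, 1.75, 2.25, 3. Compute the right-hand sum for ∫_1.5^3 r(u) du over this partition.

22.5859375

Subinterval widths: 0.25, 0.5, 0.75.
Right endpoints: 1.75, 2.25, 3.
r(1.75) = 14.15625, r(2.25) = 17.09375, r(3) = 14.
Sum = Σ Δu_i · r(u_i).
Sum = 22.5859375.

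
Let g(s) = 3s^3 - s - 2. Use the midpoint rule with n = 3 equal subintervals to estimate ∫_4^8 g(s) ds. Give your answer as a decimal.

2816

Δs = (8 − 4)/3 = 4/3.
Midpoints: 14/3, 6, 22/3.
g(14/3) = 2684/9, g(6) = 640, g(22/3) = 10564/9.
Sum = Δs · [g(14/3) + g(6) + g(22/3)].
Sum = 2816.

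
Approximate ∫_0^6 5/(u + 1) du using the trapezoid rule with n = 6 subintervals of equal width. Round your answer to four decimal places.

10.1071

Δu = (6 − 0)/6 = 1.
f(0) = 5, f(1) = 2.5, f(2) = 5/3, f(3) = 1.25, f(4) = 1, f(5) = 5/6, f(6) = 5/7.
T_6 = (Δu/2)·[f(u_0) + 2f(u_1) + ... + 2f(u_{5}) + f(u_6)].
Sum ≈ 10.1071.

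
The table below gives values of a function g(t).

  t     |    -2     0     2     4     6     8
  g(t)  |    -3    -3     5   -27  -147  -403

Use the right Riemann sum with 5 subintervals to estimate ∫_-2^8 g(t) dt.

-1150

Δt = 2.
Sum = 2·[(-3) + 5 + (-27) + (-147) + (-403)] = -1150.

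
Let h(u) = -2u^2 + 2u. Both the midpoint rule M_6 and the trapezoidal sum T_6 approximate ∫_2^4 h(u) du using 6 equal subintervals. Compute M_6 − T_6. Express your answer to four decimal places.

0.1111

M_6 ≈ -25.296296.
T_6 ≈ -25.407407.
M_6 − T_6 ≈ 0.1111.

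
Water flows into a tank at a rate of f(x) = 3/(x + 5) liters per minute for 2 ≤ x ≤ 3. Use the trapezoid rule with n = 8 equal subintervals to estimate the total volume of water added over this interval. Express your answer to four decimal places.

0.4006

Δx = (3 − 2)/8 = 0.125.
f(2) = 3/7, f(2.125) = 8/19, f(2.25) = 12/29, f(2.375) = 24/59, f(2.5) = 0.4, f(2.625) = 24/61, f(2.75) = 12/31, f(2.875) = 8/21, f(3) = 0.375.
T_8 = (Δx/2)·[f(x_0) + 2f(x_1) + ... + 2f(x_{7}) + f(x_8)].
Sum ≈ 0.4006.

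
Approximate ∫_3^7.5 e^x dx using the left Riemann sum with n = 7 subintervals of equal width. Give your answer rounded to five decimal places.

Δx = (7.5 − 3)/7 = 9/14.
Left endpoints: 3, 51/14, 30/7, 69/14, 39/7, 87/14, 48/7.
f(3) ≈ 20.08554, f(51/14) ≈ 38.20083, f(30/7) ≈ 72.65442, f(69/14) ≈ 138.18197, f(39/7) ≈ 262.80927, f(87/14) ≈ 499.83883, f(48/7) ≈ 950.64705.
Sum = Δx · [f(3) + f(51/14) + f(30/7) + ...].
Sum ≈ 1274.41151.

1274.41151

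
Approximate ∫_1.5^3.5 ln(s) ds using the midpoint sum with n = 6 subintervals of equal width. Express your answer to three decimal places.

1.778

Δs = (3.5 − 1.5)/6 = 1/3.
Midpoints: 5/3, 2, 7/3, 8/3, 3, 10/3.
f(5/3) ≈ 0.511, f(2) ≈ 0.693, f(7/3) ≈ 0.847, f(8/3) ≈ 0.981, f(3) ≈ 1.099, f(10/3) ≈ 1.204.
Sum = Δs · [f(5/3) + f(2) + f(7/3) + ...].
Sum ≈ 1.778.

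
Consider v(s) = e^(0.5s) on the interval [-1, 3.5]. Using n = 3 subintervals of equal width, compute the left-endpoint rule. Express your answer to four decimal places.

Δs = (3.5 − (-1))/3 = 1.5.
Left endpoints: -1, 0.5, 2.
v(-1) ≈ 0.6065, v(0.5) ≈ 1.2840, v(2) ≈ 2.7183.
Sum = Δs · [v(-1) + v(0.5) + v(2)].
Sum ≈ 6.9133.

6.9133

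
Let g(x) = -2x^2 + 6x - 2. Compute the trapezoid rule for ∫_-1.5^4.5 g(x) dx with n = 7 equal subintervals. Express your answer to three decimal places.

-22.469

Δx = (4.5 − (-1.5))/7 = 6/7.
g(-1.5) = -15.5, g(-9/14) = -655/98, g(3/14) = -79/98, g(15/14) = 209/98, g(27/14) = 209/98, g(39/14) = -79/98, g(51/14) = -655/98, g(4.5) = -15.5.
T_7 = (Δx/2)·[g(x_0) + 2g(x_1) + ... + 2g(x_{6}) + g(x_7)].
Sum ≈ -22.469.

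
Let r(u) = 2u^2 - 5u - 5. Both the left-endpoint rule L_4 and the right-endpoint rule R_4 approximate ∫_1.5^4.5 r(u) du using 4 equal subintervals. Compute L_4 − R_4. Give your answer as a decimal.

L_4 = -8.8125.
R_4 = 6.9375.
L_4 − R_4 = -15.75.

-15.75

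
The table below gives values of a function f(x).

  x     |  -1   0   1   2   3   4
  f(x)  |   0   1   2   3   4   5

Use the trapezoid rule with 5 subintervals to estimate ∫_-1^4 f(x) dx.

12.5

Δx = 1.
T_5 = (1/2)·[0 + 2·1 + 2·2 + 2·3 + 2·4 + 5] = 12.5.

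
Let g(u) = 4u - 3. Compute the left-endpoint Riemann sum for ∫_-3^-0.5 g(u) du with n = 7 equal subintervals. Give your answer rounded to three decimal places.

-26.786

Δu = (-0.5 − (-3))/7 = 5/14.
Left endpoints: -3, -37/14, -16/7, -27/14, -11/7, -17/14, -6/7.
g(-3) = -15, g(-37/14) = -95/7, g(-16/7) = -85/7, g(-27/14) = -75/7, g(-11/7) = -65/7, g(-17/14) = -55/7, g(-6/7) = -45/7.
Sum = Δu · [g(-3) + g(-37/14) + g(-16/7) + ...].
Sum ≈ -26.786.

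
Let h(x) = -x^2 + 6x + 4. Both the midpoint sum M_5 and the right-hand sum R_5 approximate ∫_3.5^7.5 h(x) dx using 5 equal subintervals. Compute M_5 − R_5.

M_5 = 21.88.
R_5 = 13.24.
M_5 − R_5 = 8.64.

8.64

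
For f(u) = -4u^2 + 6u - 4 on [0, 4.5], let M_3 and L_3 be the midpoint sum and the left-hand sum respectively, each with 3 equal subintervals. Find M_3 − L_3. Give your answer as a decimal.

M_3 = -75.375.
L_3 = -45.
M_3 − L_3 = -30.375.

-30.375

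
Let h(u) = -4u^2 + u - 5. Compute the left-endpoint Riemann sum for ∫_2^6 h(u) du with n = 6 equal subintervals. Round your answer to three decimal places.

Δu = (6 − 2)/6 = 2/3.
Left endpoints: 2, 8/3, 10/3, 4, 14/3, 16/3.
h(2) = -19, h(8/3) = -277/9, h(10/3) = -415/9, h(4) = -65, h(14/3) = -787/9, h(16/3) = -1021/9.
Sum = Δu · [h(2) + h(8/3) + h(10/3) + ...].
Sum ≈ -241.185.

-241.185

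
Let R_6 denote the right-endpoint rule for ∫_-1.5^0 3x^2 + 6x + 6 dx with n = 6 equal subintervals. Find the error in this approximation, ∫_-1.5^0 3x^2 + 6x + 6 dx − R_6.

Exact integral: ∫_-1.5^0 f(x) dx = 5.625.
R_6 = 5.953125.
Error = 5.625 − 5.953125 = -0.328125.

-0.328125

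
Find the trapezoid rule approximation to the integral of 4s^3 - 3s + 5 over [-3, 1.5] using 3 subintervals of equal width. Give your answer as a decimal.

-58.5

Δs = (1.5 − (-3))/3 = 1.5.
f(-3) = -94, f(-1.5) = -4, f(0) = 5, f(1.5) = 14.
T_3 = (Δs/2)·[f(s_0) + 2f(s_1) + 2f(s_2) + f(s_3)].
Sum = -58.5.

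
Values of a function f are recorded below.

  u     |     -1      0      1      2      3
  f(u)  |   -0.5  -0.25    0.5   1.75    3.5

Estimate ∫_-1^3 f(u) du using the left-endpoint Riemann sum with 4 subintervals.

Δu = 1.
Sum = 1·[(-0.5) + (-0.25) + 0.5 + 1.75] = 1.5.

1.5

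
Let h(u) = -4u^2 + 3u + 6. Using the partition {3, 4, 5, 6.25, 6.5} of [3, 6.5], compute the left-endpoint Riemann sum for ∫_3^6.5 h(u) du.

Subinterval widths: 1, 1, 1.25, 0.25.
Left endpoints: 3, 4, 5, 6.25.
h(3) = -21, h(4) = -46, h(5) = -79, h(6.25) = -131.5.
Sum = Σ Δu_i · h(u_i).
Sum = -198.625.

-198.625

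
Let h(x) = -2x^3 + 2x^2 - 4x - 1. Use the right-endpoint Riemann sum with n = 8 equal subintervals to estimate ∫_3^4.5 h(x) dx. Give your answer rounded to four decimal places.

-156.4380

Δx = (4.5 − 3)/8 = 0.1875.
Right endpoints: 3.1875, 3.375, 3.5625, 3.75, 3.9375, 4.125, 4.3125, 4.5.
h(3.1875) = -119195/2048, h(3.375) = -68.60546875, h(3.5625) = -164441/2048, h(3.75) = -93.34375, h(3.9375) = -220847/2048, h(4.125) = -123.84765625, h(4.3125) = -289709/2048, h(4.5) = -160.75.
Sum = Δx · [h(3.1875) + h(3.375) + h(3.5625) + ...].
Sum ≈ -156.4380.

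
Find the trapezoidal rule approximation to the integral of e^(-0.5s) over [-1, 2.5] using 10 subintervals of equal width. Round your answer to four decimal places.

2.7314

Δs = (2.5 − (-1))/10 = 0.35.
f(-1) ≈ 1.6487, f(-0.65) ≈ 1.3840, f(-0.3) ≈ 1.1618, f(0.05) ≈ 0.9753, f(0.4) ≈ 0.8187, f(0.75) ≈ 0.6873, f(1.1) ≈ 0.5769, f(1.45) ≈ 0.4843, f(1.8) ≈ 0.4066, f(2.15) ≈ 0.3413, f(2.5) ≈ 0.2865.
T_10 = (Δs/2)·[f(s_0) + 2f(s_1) + ... + 2f(s_{9}) + f(s_10)].
Sum ≈ 2.7314.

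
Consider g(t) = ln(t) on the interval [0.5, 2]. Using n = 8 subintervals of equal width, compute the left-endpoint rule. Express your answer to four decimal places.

0.0985

Δt = (2 − 0.5)/8 = 0.1875.
Left endpoints: 0.5, 0.6875, 0.875, 1.0625, 1.25, 1.4375, 1.625, 1.8125.
g(0.5) ≈ -0.6931, g(0.6875) ≈ -0.3747, g(0.875) ≈ -0.1335, g(1.0625) ≈ 0.0606, g(1.25) ≈ 0.2231, g(1.4375) ≈ 0.3629, g(1.625) ≈ 0.4855, g(1.8125) ≈ 0.5947.
Sum = Δt · [g(0.5) + g(0.6875) + g(0.875) + ...].
Sum ≈ 0.0985.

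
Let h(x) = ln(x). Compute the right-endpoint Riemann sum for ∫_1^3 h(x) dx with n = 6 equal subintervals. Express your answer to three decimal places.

Δx = (3 − 1)/6 = 1/3.
Right endpoints: 4/3, 5/3, 2, 7/3, 8/3, 3.
h(4/3) ≈ 0.288, h(5/3) ≈ 0.511, h(2) ≈ 0.693, h(7/3) ≈ 0.847, h(8/3) ≈ 0.981, h(3) ≈ 1.099.
Sum = Δx · [h(4/3) + h(5/3) + h(2) + ...].
Sum ≈ 1.473.

1.473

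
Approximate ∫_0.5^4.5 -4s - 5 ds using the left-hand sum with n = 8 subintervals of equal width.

-56

Δs = (4.5 − 0.5)/8 = 0.5.
Left endpoints: 0.5, 1, 1.5, 2, 2.5, 3, 3.5, 4.
f(0.5) = -7, f(1) = -9, f(1.5) = -11, f(2) = -13, f(2.5) = -15, f(3) = -17, f(3.5) = -19, f(4) = -21.
Sum = Δs · [f(0.5) + f(1) + f(1.5) + ...].
Sum = -56.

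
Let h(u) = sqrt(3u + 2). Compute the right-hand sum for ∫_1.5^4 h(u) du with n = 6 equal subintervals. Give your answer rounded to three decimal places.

8.204

Δu = (4 − 1.5)/6 = 5/12.
Right endpoints: 23/12, 7/3, 2.75, 19/6, 43/12, 4.
h(23/12) ≈ 2.784, h(7/3) ≈ 3.000, h(2.75) ≈ 3.202, h(19/6) ≈ 3.391, h(43/12) ≈ 3.571, h(4) ≈ 3.742.
Sum = Δu · [h(23/12) + h(7/3) + h(2.75) + ...].
Sum ≈ 8.204.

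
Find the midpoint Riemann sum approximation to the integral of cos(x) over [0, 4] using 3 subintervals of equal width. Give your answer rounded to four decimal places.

Δx = (4 − 0)/3 = 4/3.
Midpoints: 2/3, 2, 10/3.
f(2/3) ≈ 0.7859, f(2) ≈ -0.4161, f(10/3) ≈ -0.9817.
Sum = Δx · [f(2/3) + f(2) + f(10/3)].
Sum ≈ -0.8159.

-0.8159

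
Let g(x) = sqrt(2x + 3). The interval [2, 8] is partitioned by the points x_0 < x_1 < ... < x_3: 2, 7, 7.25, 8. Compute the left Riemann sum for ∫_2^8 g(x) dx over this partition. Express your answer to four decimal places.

Subinterval widths: 5, 0.25, 0.75.
Left endpoints: 2, 7, 7.25.
g(2) ≈ 2.6458, g(7) ≈ 4.1231, g(7.25) ≈ 4.1833.
Sum = Σ Δx_i · g(x_i).
Sum ≈ 17.3970.

17.3970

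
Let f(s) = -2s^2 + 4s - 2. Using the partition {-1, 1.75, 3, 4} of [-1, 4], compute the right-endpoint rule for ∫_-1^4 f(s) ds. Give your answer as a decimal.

-31.09375

Subinterval widths: 2.75, 1.25, 1.
Right endpoints: 1.75, 3, 4.
f(1.75) = -1.125, f(3) = -8, f(4) = -18.
Sum = Σ Δs_i · f(s_i).
Sum = -31.09375.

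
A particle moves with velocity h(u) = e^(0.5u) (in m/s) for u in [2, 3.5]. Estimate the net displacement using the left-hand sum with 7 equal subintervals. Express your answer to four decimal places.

5.7531

Δu = (3.5 − 2)/7 = 3/14.
Left endpoints: 2, 31/14, 17/7, 37/14, 20/7, 43/14, 23/7.
h(2) ≈ 2.7183, h(31/14) ≈ 3.0257, h(17/7) ≈ 3.3679, h(37/14) ≈ 3.7488, h(20/7) ≈ 4.1727, h(43/14) ≈ 4.6446, h(23/7) ≈ 5.1699.
Sum = Δu · [h(2) + h(31/14) + h(17/7) + ...].
Sum ≈ 5.7531.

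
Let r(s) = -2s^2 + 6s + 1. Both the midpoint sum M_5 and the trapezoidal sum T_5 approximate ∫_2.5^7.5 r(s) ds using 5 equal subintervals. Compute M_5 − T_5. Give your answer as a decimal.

2.5

M_5 = -115.
T_5 = -117.5.
M_5 − T_5 = 2.5.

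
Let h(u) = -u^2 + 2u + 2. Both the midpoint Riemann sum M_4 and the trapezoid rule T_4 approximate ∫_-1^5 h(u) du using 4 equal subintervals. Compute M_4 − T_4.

M_4 = -4.875.
T_4 = -8.25.
M_4 − T_4 = 3.375.

3.375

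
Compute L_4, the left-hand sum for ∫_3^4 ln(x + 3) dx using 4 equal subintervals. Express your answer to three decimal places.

Δx = (4 − 3)/4 = 0.25.
Left endpoints: 3, 3.25, 3.5, 3.75.
f(3) ≈ 1.792, f(3.25) ≈ 1.833, f(3.5) ≈ 1.872, f(3.75) ≈ 1.910.
Sum = Δx · [f(3) + f(3.25) + f(3.5) + f(3.75)].
Sum ≈ 1.851.

1.851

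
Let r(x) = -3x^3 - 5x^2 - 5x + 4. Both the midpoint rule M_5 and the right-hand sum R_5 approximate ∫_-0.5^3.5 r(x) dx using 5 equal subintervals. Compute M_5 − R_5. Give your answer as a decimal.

95.44

M_5 = -194.22.
R_5 = -289.66.
M_5 − R_5 = 95.44.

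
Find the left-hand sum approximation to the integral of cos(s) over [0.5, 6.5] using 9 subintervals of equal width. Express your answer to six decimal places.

-0.287445

Δs = (6.5 − 0.5)/9 = 2/3.
Left endpoints: 0.5, 7/6, 11/6, 2.5, 19/6, 23/6, 4.5, 31/6, 35/6.
f(0.5) ≈ 0.877583, f(7/6) ≈ 0.393219, f(11/6) ≈ -0.259531, f(2.5) ≈ -0.801144, f(19/6) ≈ -0.999686, f(23/6) ≈ -0.770137, f(4.5) ≈ -0.210796, f(31/6) ≈ 0.438813, f(35/6) ≈ 0.900511.
Sum = Δs · [f(0.5) + f(7/6) + f(11/6) + ...].
Sum ≈ -0.287445.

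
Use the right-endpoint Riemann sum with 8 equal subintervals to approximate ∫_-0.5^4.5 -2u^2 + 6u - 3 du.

Δu = (4.5 − (-0.5))/8 = 0.625.
Right endpoints: 0.125, 0.75, 1.375, 2, 2.625, 3.25, 3.875, 4.5.
f(0.125) = -2.28125, f(0.75) = 0.375, f(1.375) = 1.46875, f(2) = 1, f(2.625) = -1.03125, f(3.25) = -4.625, f(3.875) = -9.78125, f(4.5) = -16.5.
Sum = Δu · [f(0.125) + f(0.75) + f(1.375) + ...].
Sum = -19.609375.

-19.609375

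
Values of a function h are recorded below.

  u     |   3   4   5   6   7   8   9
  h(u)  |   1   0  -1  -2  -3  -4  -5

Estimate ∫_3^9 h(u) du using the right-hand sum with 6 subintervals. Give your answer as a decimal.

-15

Δu = 1.
Sum = 1·[0 + (-1) + (-2) + (-3) + (-4) + (-5)] = -15.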